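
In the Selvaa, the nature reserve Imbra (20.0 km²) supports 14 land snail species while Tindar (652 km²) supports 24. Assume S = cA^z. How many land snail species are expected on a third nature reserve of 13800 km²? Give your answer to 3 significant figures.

z = ln(24/14) / ln(652/20) = 0.5390 / 3.4843 = 0.1547
c = 14 / 20^0.1547 = 14 / 1.589 = 8.808
S₃ = 8.808 × 13800^0.1547 = 8.808 × 4.369 ≈ 38.48

38.5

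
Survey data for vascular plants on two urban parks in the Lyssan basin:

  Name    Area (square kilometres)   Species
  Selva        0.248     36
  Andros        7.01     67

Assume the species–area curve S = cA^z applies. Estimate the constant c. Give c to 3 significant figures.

46.7

z = ln(S₂/S₁) / ln(A₂/A₁) = ln(67/36) / ln(7.01/0.248) = 0.6212 / 3.3417 = 0.1859
c = S₁ / A₁^z = 36 / 0.248^0.1859 = 36 / 0.7717 = 46.65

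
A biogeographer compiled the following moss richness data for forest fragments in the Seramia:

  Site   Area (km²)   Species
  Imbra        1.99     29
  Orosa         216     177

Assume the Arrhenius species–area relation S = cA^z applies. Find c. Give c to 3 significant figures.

z = ln(S₂/S₁) / ln(A₂/A₁) = ln(177/29) / ln(216/1.99) = 1.8089 / 4.6871 = 0.3859
c = S₁ / A₁^z = 29 / 1.99^0.3859 = 29 / 1.304 = 22.24

22.2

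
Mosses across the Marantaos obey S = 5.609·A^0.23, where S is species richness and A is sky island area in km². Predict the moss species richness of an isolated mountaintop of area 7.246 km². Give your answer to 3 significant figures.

8.85

S = 5.609 × 7.246^0.23 = 5.609 × 1.577 ≈ 8.845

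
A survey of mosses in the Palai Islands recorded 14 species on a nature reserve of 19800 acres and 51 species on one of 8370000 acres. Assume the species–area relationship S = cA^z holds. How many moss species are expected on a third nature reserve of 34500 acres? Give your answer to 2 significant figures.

16

z = ln(51/14) / ln(8370000/19800) = 1.2928 / 6.0467 = 0.2138
c = 14 / 19800^0.2138 = 14 / 8.291 = 1.689
S₃ = 1.689 × 34500^0.2138 = 1.689 × 9.336 ≈ 15.76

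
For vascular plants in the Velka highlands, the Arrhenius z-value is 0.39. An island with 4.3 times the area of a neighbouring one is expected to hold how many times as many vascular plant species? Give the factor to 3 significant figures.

S₂/S₁ = (A₂/A₁)^z = 4.3^0.39
ln(S₂/S₁) = 0.39 × ln 4.3 = 0.39 × 1.4586 = 0.5689
S₂/S₁ = e^0.5689 ≈ 1.766

1.77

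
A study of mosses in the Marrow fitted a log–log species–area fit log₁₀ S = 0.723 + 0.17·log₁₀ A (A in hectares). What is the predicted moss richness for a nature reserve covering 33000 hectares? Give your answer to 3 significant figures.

31.0

S = 5.284 × 33000^0.17 = 5.284 × 5.863 ≈ 30.98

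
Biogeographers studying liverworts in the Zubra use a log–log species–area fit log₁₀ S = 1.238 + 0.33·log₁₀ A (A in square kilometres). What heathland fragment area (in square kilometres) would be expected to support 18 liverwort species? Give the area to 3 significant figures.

1.13 square kilometres

18 = 17.3 × A^0.33  ⇒  A^0.33 = 18/17.3 = 1.041
ln A = ln(1.041) / 0.33 = 0.0398 / 0.33 = 0.1205
A = e^0.1205 ≈ 1.128 square kilometres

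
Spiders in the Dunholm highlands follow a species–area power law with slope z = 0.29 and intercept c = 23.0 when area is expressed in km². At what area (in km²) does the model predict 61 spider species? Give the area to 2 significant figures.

61 = 23 × A^0.29  ⇒  A^0.29 = 61/23 = 2.652
ln A = ln(2.652) / 0.29 = 0.9754 / 0.29 = 3.3634
A = e^3.3634 ≈ 28.89 km²

29 km²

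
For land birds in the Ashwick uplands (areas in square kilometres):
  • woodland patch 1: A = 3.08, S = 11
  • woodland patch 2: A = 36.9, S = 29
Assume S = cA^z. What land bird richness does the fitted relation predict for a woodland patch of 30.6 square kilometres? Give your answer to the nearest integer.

z = ln(29/11) / ln(36.9/3.08) = 0.9694 / 2.4833 = 0.3904
c = 11 / 3.08^0.3904 = 11 / 1.551 = 7.09
S₃ = 7.09 × 30.6^0.3904 = 7.09 × 3.802 ≈ 26.96

27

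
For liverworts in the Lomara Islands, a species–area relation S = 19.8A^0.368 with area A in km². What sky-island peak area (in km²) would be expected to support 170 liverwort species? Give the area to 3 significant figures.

345 km²

170 = 19.8 × A^0.368  ⇒  A^0.368 = 170/19.8 = 8.586
ln A = ln(8.586) / 0.368 = 2.1501 / 0.368 = 5.8427
A = e^5.8427 ≈ 344.7 km²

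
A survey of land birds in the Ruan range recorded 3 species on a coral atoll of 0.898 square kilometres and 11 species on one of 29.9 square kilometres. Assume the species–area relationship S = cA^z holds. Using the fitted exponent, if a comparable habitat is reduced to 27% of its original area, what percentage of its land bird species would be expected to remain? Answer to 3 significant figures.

z = ln(11/3) / ln(29.9/0.898) = 1.2993 / 3.5054 = 0.3706
S_new/S_old = (A_new/A_old)^z = 0.27^0.3706 = exp(0.3706 × -1.3093) = 0.6155

61.6%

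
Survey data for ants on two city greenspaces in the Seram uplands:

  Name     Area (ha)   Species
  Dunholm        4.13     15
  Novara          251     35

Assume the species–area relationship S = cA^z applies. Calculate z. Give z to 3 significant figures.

0.206

Taking logs: ln S = ln c + z ln A, so z = (ln S₂ − ln S₁)/(ln A₂ − ln A₁).
z = ln(35/15) / ln(251/4.13) = ln(2.333) / ln(60.77) = 0.8473 / 4.1072 = 0.2063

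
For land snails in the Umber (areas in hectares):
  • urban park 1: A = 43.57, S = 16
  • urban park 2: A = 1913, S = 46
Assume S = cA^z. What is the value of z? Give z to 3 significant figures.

Taking logs: ln S = ln c + z ln A, so z = (ln S₂ − ln S₁)/(ln A₂ − ln A₁).
z = ln(46/16) / ln(1913/43.57) = ln(2.875) / ln(43.91) = 1.0561 / 3.7821 = 0.2792

0.279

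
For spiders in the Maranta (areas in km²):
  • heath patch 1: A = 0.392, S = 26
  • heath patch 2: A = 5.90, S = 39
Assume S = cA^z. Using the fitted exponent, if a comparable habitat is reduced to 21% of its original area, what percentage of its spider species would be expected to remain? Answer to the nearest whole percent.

z = ln(39/26) / ln(5.9/0.392) = 0.4055 / 2.7114 = 0.1495
S_new/S_old = (A_new/A_old)^z = 0.21^0.1495 = exp(0.1495 × -1.5606) = 0.7919

79%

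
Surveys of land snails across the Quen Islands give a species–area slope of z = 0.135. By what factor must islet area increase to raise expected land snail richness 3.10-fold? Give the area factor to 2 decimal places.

4362.31

(A₂/A₁)^0.135 = 3.1, so A₂/A₁ = 3.1^(1/0.135) = 3.1^7.407
ln(A₂/A₁) = ln 3.1 / 0.135 = 1.1314 / 0.135 = 8.3808
A₂/A₁ = e^8.3808 ≈ 4362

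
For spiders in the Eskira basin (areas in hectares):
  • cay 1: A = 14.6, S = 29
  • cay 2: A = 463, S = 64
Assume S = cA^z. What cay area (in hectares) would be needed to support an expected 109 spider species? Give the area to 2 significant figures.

4700 hectares

z = ln(64/29) / ln(463/14.6) = 0.7916 / 3.4567 = 0.2290
c = 29 / 14.6^0.2290 = 29 / 1.848 = 15.69
A = (109/15.69)^(1/0.2290) ⇒ ln A = ln(6.945)/0.2290 = 8.4629
A = e^8.4629 ≈ 4736 hectares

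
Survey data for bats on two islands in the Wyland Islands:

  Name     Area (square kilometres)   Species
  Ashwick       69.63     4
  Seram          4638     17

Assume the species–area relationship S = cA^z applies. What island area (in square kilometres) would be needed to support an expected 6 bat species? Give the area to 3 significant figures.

z = ln(17/4) / ln(4638/69.63) = 1.4469 / 4.1988 = 0.3446
c = 4 / 69.63^0.3446 = 4 / 4.315 = 0.9269
A = (6/0.9269)^(1/0.3446) ⇒ ln A = ln(6.473)/0.3446 = 5.4198
A = e^5.4198 ≈ 225.8 square kilometres

226 square kilometres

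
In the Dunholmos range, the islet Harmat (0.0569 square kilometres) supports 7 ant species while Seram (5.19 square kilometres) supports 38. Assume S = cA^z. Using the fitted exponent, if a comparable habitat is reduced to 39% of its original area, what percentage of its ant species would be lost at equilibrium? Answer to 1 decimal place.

z = ln(38/7) / ln(5.19/0.0569) = 1.6917 / 4.5132 = 0.3748
S_new/S_old = (A_new/A_old)^z = 0.39^0.3748 = exp(0.3748 × -0.9416) = 0.7026
Fraction lost = 1 − 0.7026 = 0.2974

29.7%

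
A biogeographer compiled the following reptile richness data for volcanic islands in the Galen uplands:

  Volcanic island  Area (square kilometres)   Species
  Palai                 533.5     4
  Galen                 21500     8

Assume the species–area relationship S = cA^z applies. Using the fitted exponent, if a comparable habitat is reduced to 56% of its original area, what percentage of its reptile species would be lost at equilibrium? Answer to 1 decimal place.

z = ln(8/4) / ln(21500/533.5) = 0.6931 / 3.6963 = 0.1875
S_new/S_old = (A_new/A_old)^z = 0.56^0.1875 = exp(0.1875 × -0.5798) = 0.897
Fraction lost = 1 − 0.897 = 0.103

10.3%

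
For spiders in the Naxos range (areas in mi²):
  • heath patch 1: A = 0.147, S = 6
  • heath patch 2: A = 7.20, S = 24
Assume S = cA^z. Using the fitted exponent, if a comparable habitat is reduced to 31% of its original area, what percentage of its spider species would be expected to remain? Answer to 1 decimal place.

65.9%

z = ln(24/6) / ln(7.2/0.147) = 1.3863 / 3.8914 = 0.3562
S_new/S_old = (A_new/A_old)^z = 0.31^0.3562 = exp(0.3562 × -1.1712) = 0.6589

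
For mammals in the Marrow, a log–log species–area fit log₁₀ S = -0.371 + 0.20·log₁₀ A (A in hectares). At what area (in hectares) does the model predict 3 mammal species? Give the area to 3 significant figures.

3 = 0.4256 × A^0.2  ⇒  A^0.2 = 3/0.4256 = 7.049
ln A = ln(7.049) / 0.2 = 1.9529 / 0.2 = 9.7644
A = e^9.7644 ≈ 17402 hectares

17400 hectares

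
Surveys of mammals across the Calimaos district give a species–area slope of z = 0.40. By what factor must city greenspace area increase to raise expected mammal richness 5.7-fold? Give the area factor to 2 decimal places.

77.57

(A₂/A₁)^0.4 = 5.7, so A₂/A₁ = 5.7^(1/0.4) = 5.7^2.5
ln(A₂/A₁) = ln 5.7 / 0.4 = 1.7405 / 0.4 = 4.3512
A₂/A₁ = e^4.3512 ≈ 77.57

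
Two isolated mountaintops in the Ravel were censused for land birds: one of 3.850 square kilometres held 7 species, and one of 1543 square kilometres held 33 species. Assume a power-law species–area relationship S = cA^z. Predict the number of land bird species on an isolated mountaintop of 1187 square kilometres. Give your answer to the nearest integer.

z = ln(33/7) / ln(1543/3.85) = 1.5506 / 5.9934 = 0.2587
c = 7 / 3.85^0.2587 = 7 / 1.417 = 4.939
S₃ = 4.939 × 1187^0.2587 = 4.939 × 6.243 ≈ 30.83

31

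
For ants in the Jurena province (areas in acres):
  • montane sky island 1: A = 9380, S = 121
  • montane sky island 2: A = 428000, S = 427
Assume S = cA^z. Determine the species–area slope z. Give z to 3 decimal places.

0.330

Taking logs: ln S = ln c + z ln A, so z = (ln S₂ − ln S₁)/(ln A₂ − ln A₁).
z = ln(427/121) / ln(428000/9380) = ln(3.529) / ln(45.63) = 1.2610 / 3.8205 = 0.3301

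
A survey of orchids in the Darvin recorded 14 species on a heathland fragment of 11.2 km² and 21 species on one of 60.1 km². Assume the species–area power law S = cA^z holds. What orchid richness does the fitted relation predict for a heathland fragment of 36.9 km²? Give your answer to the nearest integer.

z = ln(21/14) / ln(60.1/11.2) = 0.4055 / 1.6801 = 0.2413
c = 14 / 11.2^0.2413 = 14 / 1.791 = 7.815
S₃ = 7.815 × 36.9^0.2413 = 7.815 × 2.389 ≈ 18.67

19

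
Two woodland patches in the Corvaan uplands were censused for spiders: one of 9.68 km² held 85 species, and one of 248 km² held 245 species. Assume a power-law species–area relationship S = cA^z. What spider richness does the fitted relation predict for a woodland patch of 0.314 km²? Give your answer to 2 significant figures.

28

z = ln(245/85) / ln(248/9.68) = 1.0586 / 3.2434 = 0.3264
c = 85 / 9.68^0.3264 = 85 / 2.098 = 40.52
S₃ = 40.52 × 0.314^0.3264 = 40.52 × 0.6852 ≈ 27.76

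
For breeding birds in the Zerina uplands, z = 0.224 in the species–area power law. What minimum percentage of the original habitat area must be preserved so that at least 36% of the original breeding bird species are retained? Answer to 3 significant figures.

1.05%

Need (A_new/A_old)^0.224 = 0.36, so A_new/A_old = 0.36^(1/0.224) = 0.36^4.464
ln(A_new/A_old) = ln 0.36 / 0.224 = -1.0217 / 0.224 = -4.5609
A_new/A_old = e^-4.5609 ≈ 0.01045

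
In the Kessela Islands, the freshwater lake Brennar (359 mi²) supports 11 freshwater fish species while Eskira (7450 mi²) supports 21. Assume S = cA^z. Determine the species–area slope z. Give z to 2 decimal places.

0.21

Taking logs: ln S = ln c + z ln A, so z = (ln S₂ − ln S₁)/(ln A₂ − ln A₁).
z = ln(21/11) / ln(7450/359) = ln(1.909) / ln(20.75) = 0.6466 / 3.0326 = 0.2132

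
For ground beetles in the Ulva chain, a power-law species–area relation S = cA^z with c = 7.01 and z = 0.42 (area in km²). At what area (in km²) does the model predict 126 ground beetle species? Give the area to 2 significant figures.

970 km²

126 = 7.01 × A^0.42  ⇒  A^0.42 = 126/7.01 = 17.97
ln A = ln(17.97) / 0.42 = 2.8889 / 0.42 = 6.8784
A = e^6.8784 ≈ 971.1 km²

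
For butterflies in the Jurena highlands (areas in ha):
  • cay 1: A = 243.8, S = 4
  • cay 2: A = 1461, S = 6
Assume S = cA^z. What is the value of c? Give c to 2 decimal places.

z = ln(S₂/S₁) / ln(A₂/A₁) = ln(6/4) / ln(1461/243.8) = 0.4055 / 1.7905 = 0.2264
c = S₁ / A₁^z = 4 / 243.8^0.2264 = 4 / 3.472 = 1.152

1.15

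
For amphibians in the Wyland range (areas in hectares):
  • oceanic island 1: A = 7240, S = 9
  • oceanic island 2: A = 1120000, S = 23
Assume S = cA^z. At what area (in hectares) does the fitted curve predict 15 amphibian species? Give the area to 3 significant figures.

z = ln(23/9) / ln(1120000/7240) = 0.9383 / 5.0415 = 0.1861
c = 9 / 7240^0.1861 = 9 / 5.228 = 1.721
A = (15/1.721)^(1/0.1861) ⇒ ln A = ln(8.713)/0.1861 = 11.6321
A = e^11.6321 ≈ 112659 hectares

113000 hectares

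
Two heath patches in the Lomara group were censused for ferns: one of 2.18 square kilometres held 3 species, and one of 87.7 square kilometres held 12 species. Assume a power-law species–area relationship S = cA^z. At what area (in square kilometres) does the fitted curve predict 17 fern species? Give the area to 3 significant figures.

222 square kilometres

z = ln(12/3) / ln(87.7/2.18) = 1.3863 / 3.6946 = 0.3752
c = 3 / 2.18^0.3752 = 3 / 1.34 = 2.239
A = (17/2.239)^(1/0.3752) ⇒ ln A = ln(7.591)/0.3752 = 5.4022
A = e^5.4022 ≈ 221.9 square kilometres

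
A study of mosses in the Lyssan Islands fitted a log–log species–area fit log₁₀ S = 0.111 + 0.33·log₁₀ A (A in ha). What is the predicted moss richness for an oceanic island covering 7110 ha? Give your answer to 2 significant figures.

S = 1.291 × 7110^0.33
ln S = ln 1.291 + 0.33 × ln 7110 = 0.2556 + 0.33 × 8.8693 = 3.1824
S = e^3.1824 ≈ 24.11

24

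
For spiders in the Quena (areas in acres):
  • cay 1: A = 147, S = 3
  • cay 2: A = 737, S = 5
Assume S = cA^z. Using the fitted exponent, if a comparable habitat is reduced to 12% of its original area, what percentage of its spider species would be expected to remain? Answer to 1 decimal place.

z = ln(5/3) / ln(737/147) = 0.5108 / 1.6122 = 0.3169
S_new/S_old = (A_new/A_old)^z = 0.12^0.3169 = exp(0.3169 × -2.1203) = 0.5108

51.1%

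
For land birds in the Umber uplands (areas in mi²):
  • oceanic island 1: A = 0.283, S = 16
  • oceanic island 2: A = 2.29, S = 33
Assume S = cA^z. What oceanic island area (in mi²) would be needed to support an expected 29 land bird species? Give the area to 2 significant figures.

1.6 mi²

z = ln(33/16) / ln(2.29/0.283) = 0.7239 / 2.0909 = 0.3462
c = 16 / 0.283^0.3462 = 16 / 0.6459 = 24.77
A = (29/24.77)^(1/0.3462) ⇒ ln A = ln(1.171)/0.3462 = 0.4554
A = e^0.4554 ≈ 1.577 mi²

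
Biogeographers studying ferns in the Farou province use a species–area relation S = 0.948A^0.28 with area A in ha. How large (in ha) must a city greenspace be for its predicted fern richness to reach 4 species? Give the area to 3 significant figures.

171 ha

4 = 0.948 × A^0.28  ⇒  A^0.28 = 4/0.948 = 4.219
ln A = ln(4.219) / 0.28 = 1.4397 / 0.28 = 5.1418
A = e^5.1418 ≈ 171 ha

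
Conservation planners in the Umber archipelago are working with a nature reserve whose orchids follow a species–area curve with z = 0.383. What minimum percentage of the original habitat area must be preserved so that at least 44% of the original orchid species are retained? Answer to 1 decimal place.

Need (A_new/A_old)^0.383 = 0.44, so A_new/A_old = 0.44^(1/0.383) = 0.44^2.611
ln(A_new/A_old) = ln 0.44 / 0.383 = -0.8210 / 0.383 = -2.1436
A_new/A_old = e^-2.1436 ≈ 0.1172

11.7%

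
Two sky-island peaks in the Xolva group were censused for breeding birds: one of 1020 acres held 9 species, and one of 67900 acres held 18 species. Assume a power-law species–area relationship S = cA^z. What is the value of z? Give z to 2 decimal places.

0.17

Taking logs: ln S = ln c + z ln A, so z = (ln S₂ − ln S₁)/(ln A₂ − ln A₁).
z = ln(18/9) / ln(67900/1020) = ln(2) / ln(66.57) = 0.6931 / 4.1982 = 0.1651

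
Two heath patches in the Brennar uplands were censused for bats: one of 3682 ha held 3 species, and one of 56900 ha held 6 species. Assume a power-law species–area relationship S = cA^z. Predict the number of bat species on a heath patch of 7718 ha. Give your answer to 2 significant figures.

z = ln(6/3) / ln(56900/3682) = 0.6931 / 2.7378 = 0.2532
c = 3 / 3682^0.2532 = 3 / 7.995 = 0.3752
S₃ = 0.3752 × 7718^0.2532 = 0.3752 × 9.643 ≈ 3.618

3.6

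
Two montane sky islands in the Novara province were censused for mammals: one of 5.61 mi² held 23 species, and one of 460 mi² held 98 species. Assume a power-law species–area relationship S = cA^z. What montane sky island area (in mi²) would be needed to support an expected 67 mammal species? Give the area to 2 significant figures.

140 mi²

z = ln(98/23) / ln(460/5.61) = 1.4495 / 4.4067 = 0.3289
c = 23 / 5.61^0.3289 = 23 / 1.763 = 13.04
A = (67/13.04)^(1/0.3289) ⇒ ln A = ln(5.137)/0.3289 = 4.9751
A = e^4.9751 ≈ 144.8 mi²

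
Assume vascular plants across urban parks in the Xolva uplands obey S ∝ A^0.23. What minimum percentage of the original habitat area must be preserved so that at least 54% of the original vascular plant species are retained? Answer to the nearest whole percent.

Need (A_new/A_old)^0.23 = 0.54, so A_new/A_old = 0.54^(1/0.23) = 0.54^4.348
ln(A_new/A_old) = ln 0.54 / 0.23 = -0.6162 / 0.23 = -2.6791
A_new/A_old = e^-2.6791 ≈ 0.06863

7%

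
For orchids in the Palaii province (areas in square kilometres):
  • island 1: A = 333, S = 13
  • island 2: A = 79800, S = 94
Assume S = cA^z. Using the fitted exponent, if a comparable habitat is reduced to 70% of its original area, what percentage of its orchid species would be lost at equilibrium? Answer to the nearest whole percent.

12%

z = ln(94/13) / ln(79800/333) = 1.9783 / 5.4791 = 0.3611
S_new/S_old = (A_new/A_old)^z = 0.7^0.3611 = exp(0.3611 × -0.3567) = 0.8792
Fraction lost = 1 − 0.8792 = 0.1208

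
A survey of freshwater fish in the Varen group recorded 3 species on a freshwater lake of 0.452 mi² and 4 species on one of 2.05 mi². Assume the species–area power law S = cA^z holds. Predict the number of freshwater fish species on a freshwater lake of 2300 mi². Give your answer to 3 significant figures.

15.2

z = ln(4/3) / ln(2.05/0.452) = 0.2877 / 1.5119 = 0.1903
c = 3 / 0.452^0.1903 = 3 / 0.8598 = 3.489
S₃ = 3.489 × 2300^0.1903 = 3.489 × 4.362 ≈ 15.22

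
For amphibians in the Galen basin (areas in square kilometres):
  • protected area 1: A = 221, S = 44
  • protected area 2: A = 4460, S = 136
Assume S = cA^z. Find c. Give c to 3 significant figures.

5.79

z = ln(S₂/S₁) / ln(A₂/A₁) = ln(136/44) / ln(4460/221) = 1.1285 / 3.0047 = 0.3756
c = S₁ / A₁^z = 44 / 221^0.3756 = 44 / 7.594 = 5.794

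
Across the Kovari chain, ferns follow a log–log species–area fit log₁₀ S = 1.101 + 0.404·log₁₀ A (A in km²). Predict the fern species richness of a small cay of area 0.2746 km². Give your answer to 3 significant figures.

7.49

S = 12.62 × 0.2746^0.404
ln S = ln 12.62 + 0.404 × ln 0.2746 = 2.5351 + 0.404 × -1.2924 = 2.0130
S = e^2.0130 ≈ 7.486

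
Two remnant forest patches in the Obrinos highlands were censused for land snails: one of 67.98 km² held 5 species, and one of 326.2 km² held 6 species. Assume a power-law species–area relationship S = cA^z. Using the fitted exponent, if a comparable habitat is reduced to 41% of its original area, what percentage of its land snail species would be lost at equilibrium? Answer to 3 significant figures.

9.85%

z = ln(6/5) / ln(326.2/67.98) = 0.1823 / 1.5683 = 0.1163
S_new/S_old = (A_new/A_old)^z = 0.41^0.1163 = exp(0.1163 × -0.8916) = 0.9015
Fraction lost = 1 − 0.9015 = 0.09846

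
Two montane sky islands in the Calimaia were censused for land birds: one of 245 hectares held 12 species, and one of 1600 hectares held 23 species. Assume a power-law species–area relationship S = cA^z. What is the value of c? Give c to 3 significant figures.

z = ln(S₂/S₁) / ln(A₂/A₁) = ln(23/12) / ln(1600/245) = 0.6506 / 1.8765 = 0.3467
c = S₁ / A₁^z = 12 / 245^0.3467 = 12 / 6.735 = 1.782

1.78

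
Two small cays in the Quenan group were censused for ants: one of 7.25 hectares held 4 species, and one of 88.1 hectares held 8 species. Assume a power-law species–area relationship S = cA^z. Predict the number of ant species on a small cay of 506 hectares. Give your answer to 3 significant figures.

z = ln(8/4) / ln(88.1/7.25) = 0.6931 / 2.4975 = 0.2775
c = 4 / 7.25^0.2775 = 4 / 1.733 = 2.308
S₃ = 2.308 × 506^0.2775 = 2.308 × 5.63 ≈ 13

13.0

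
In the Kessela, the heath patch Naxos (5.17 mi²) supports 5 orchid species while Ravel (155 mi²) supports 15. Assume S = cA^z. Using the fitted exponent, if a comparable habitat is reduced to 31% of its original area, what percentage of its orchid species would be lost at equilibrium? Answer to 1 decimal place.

31.5%

z = ln(15/5) / ln(155/5.17) = 1.0986 / 3.4006 = 0.3231
S_new/S_old = (A_new/A_old)^z = 0.31^0.3231 = exp(0.3231 × -1.1712) = 0.685
Fraction lost = 1 − 0.685 = 0.315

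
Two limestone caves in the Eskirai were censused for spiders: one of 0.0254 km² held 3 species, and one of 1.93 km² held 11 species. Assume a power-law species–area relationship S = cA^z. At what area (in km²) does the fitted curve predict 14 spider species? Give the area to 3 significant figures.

z = ln(11/3) / ln(1.93/0.0254) = 1.2993 / 4.3305 = 0.3000
c = 3 / 0.0254^0.3000 = 3 / 0.3322 = 9.031
A = (14/9.031)^(1/0.3000) ⇒ ln A = ln(1.55)/0.3000 = 1.4613
A = e^1.4613 ≈ 4.312 km²

4.31 km²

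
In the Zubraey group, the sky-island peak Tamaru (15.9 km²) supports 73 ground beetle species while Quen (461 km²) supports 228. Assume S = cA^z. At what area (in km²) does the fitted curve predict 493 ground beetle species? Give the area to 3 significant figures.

4510 km²

z = ln(228/73) / ln(461/15.9) = 1.1389 / 3.3671 = 0.3382
c = 73 / 15.9^0.3382 = 73 / 2.549 = 28.64
A = (493/28.64)^(1/0.3382) ⇒ ln A = ln(17.21)/0.3382 = 8.4133
A = e^8.4133 ≈ 4507 km²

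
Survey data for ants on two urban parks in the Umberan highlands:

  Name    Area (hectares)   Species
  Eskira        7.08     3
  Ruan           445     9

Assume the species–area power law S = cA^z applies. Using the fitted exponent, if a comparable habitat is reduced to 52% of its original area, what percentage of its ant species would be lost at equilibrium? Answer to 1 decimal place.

z = ln(9/3) / ln(445/7.08) = 1.0986 / 4.1408 = 0.2653
S_new/S_old = (A_new/A_old)^z = 0.52^0.2653 = exp(0.2653 × -0.6539) = 0.8407
Fraction lost = 1 − 0.8407 = 0.1593

15.9%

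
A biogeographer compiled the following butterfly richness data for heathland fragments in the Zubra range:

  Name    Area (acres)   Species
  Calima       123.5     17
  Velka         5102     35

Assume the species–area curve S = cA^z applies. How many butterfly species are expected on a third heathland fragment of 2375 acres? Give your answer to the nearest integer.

30

z = ln(35/17) / ln(5102/123.5) = 0.7221 / 3.7211 = 0.1941
c = 17 / 123.5^0.1941 = 17 / 2.546 = 6.676
S₃ = 6.676 × 2375^0.1941 = 6.676 × 4.519 ≈ 30.17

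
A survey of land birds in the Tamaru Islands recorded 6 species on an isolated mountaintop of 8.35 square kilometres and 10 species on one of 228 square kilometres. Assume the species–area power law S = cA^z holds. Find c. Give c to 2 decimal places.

4.32

z = ln(S₂/S₁) / ln(A₂/A₁) = ln(10/6) / ln(228/8.35) = 0.5108 / 3.3071 = 0.1545
c = S₁ / A₁^z = 6 / 8.35^0.1545 = 6 / 1.388 = 4.323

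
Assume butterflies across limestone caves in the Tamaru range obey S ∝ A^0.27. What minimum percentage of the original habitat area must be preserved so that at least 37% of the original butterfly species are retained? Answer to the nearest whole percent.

3%

Need (A_new/A_old)^0.27 = 0.37, so A_new/A_old = 0.37^(1/0.27) = 0.37^3.704
ln(A_new/A_old) = ln 0.37 / 0.27 = -0.9943 / 0.27 = -3.6824
A_new/A_old = e^-3.6824 ≈ 0.02516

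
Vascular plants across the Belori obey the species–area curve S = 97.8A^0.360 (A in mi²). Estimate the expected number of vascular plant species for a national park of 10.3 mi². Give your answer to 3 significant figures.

226

S = 97.8 × 10.3^0.36
ln S = ln 97.8 + 0.36 × ln 10.3 = 4.5829 + 0.36 × 2.3321 = 5.4225
S = e^5.4225 ≈ 226.4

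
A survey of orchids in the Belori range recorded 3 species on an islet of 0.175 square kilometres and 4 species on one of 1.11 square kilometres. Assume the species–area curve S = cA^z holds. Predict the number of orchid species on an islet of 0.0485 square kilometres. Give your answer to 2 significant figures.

z = ln(4/3) / ln(1.11/0.175) = 0.2877 / 1.8473 = 0.1557
c = 3 / 0.175^0.1557 = 3 / 0.7623 = 3.936
S₃ = 3.936 × 0.0485^0.1557 = 3.936 × 0.6242 ≈ 2.457

2.5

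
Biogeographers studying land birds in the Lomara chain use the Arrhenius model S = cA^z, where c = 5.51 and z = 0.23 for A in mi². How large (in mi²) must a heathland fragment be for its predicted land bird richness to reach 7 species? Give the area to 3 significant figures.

2.83 mi²

7 = 5.51 × A^0.23  ⇒  A^0.23 = 7/5.51 = 1.27
ln A = ln(1.27) / 0.23 = 0.2393 / 0.23 = 1.0406
A = e^1.0406 ≈ 2.831 mi²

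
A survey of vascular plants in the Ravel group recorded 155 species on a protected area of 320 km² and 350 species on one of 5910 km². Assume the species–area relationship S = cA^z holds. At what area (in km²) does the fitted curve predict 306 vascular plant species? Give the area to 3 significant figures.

3650 km²

z = ln(350/155) / ln(5910/320) = 0.8145 / 2.9161 = 0.2793
c = 155 / 320^0.2793 = 155 / 5.009 = 30.95
A = (306/30.95)^(1/0.2793) ⇒ ln A = ln(9.888)/0.2793 = 8.2034
A = e^8.2034 ≈ 3653 km²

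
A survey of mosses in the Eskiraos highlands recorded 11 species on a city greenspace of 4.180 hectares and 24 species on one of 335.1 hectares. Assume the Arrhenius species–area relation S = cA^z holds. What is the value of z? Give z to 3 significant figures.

0.178

Taking logs: ln S = ln c + z ln A, so z = (ln S₂ − ln S₁)/(ln A₂ − ln A₁).
z = ln(24/11) / ln(335.1/4.18) = ln(2.182) / ln(80.17) = 0.7802 / 4.3841 = 0.1780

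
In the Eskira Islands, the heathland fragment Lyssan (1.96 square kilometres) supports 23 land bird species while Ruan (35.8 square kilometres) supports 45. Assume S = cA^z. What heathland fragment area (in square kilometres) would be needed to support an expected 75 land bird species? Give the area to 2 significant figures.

330 square kilometres

z = ln(45/23) / ln(35.8/1.96) = 0.6712 / 2.9050 = 0.2310
c = 23 / 1.96^0.2310 = 23 / 1.168 = 19.69
A = (75/19.69)^(1/0.2310) ⇒ ln A = ln(3.809)/0.2310 = 5.7889
A = e^5.7889 ≈ 326.7 square kilometres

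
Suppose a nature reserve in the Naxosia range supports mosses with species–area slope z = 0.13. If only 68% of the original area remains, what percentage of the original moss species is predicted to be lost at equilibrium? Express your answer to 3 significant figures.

S_new/S_old = (A_new/A_old)^z = 0.68^0.13
= exp(0.13 × ln 0.68) = exp(0.13 × -0.3857) = exp(-0.0501) ≈ 0.9511
Fraction lost = 1 − 0.9511 = 0.0489

4.89%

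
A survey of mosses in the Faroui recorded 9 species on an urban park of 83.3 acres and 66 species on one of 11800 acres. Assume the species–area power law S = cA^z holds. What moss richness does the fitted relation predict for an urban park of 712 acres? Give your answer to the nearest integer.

z = ln(66/9) / ln(11800/83.3) = 1.9924 / 4.9534 = 0.4022
c = 9 / 83.3^0.4022 = 9 / 5.923 = 1.519
S₃ = 1.519 × 712^0.4022 = 1.519 × 14.04 ≈ 21.33

21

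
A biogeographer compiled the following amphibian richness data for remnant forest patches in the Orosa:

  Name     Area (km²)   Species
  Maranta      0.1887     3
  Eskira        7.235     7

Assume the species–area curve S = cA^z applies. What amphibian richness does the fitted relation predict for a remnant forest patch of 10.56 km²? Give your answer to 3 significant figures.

7.64

z = ln(7/3) / ln(7.235/0.1887) = 0.8473 / 3.6465 = 0.2324
c = 3 / 0.1887^0.2324 = 3 / 0.6788 = 4.42
S₃ = 4.42 × 10.56^0.2324 = 4.42 × 1.729 ≈ 7.643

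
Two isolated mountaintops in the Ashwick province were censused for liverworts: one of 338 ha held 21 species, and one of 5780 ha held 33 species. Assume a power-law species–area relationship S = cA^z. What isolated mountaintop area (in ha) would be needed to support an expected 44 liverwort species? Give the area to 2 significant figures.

z = ln(33/21) / ln(5780/338) = 0.4520 / 2.8391 = 0.1592
c = 21 / 338^0.1592 = 21 / 2.527 = 8.31
A = (44/8.31)^(1/0.1592) ⇒ ln A = ln(5.295)/0.1592 = 10.4692
A = e^10.4692 ≈ 35215 ha

35000 ha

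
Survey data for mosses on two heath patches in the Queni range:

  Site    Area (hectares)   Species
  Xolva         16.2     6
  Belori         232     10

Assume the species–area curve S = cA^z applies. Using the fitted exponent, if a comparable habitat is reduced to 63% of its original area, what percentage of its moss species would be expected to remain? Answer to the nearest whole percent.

z = ln(10/6) / ln(232/16.2) = 0.5108 / 2.6617 = 0.1919
S_new/S_old = (A_new/A_old)^z = 0.63^0.1919 = exp(0.1919 × -0.4620) = 0.9151

92%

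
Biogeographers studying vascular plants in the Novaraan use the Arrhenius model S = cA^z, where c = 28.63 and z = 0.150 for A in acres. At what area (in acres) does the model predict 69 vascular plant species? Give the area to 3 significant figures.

69 = 28.63 × A^0.15  ⇒  A^0.15 = 69/28.63 = 2.41
ln A = ln(2.41) / 0.15 = 0.8797 / 0.15 = 5.8643
A = e^5.8643 ≈ 352.3 acres

352 acres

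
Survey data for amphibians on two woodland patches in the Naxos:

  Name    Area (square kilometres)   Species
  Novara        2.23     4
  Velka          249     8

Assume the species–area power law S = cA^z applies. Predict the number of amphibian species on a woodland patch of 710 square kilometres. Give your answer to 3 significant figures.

9.33

z = ln(8/4) / ln(249/2.23) = 0.6931 / 4.7155 = 0.1470
c = 4 / 2.23^0.1470 = 4 / 1.125 = 3.555
S₃ = 3.555 × 710^0.1470 = 3.555 × 2.625 ≈ 9.332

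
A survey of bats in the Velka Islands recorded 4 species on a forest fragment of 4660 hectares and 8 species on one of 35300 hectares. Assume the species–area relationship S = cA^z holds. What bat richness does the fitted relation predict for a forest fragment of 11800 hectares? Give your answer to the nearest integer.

5

z = ln(8/4) / ln(35300/4660) = 0.6931 / 2.0249 = 0.3423
c = 4 / 4660^0.3423 = 4 / 18.02 = 0.222
S₃ = 0.222 × 11800^0.3423 = 0.222 × 24.77 ≈ 5.498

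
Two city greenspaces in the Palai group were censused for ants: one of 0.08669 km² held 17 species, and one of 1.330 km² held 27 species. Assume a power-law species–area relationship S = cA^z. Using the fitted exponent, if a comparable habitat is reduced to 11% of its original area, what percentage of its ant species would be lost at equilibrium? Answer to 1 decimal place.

31.2%

z = ln(27/17) / ln(1.33/0.08669) = 0.4626 / 2.7306 = 0.1694
S_new/S_old = (A_new/A_old)^z = 0.11^0.1694 = exp(0.1694 × -2.2073) = 0.688
Fraction lost = 1 − 0.688 = 0.312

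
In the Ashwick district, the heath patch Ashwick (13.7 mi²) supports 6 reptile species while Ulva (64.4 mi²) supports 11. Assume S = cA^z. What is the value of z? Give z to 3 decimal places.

0.392

Taking logs: ln S = ln c + z ln A, so z = (ln S₂ − ln S₁)/(ln A₂ − ln A₁).
z = ln(11/6) / ln(64.4/13.7) = ln(1.833) / ln(4.701) = 0.6061 / 1.5477 = 0.3916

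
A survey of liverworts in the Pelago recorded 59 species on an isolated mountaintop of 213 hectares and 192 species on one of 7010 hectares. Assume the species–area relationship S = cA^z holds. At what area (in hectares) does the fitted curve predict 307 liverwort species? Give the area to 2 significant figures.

z = ln(192/59) / ln(7010/213) = 1.1800 / 3.4938 = 0.3377
c = 59 / 213^0.3377 = 59 / 6.115 = 9.649
A = (307/9.649)^(1/0.3377) ⇒ ln A = ln(31.82)/0.3377 = 10.2448
A = e^10.2448 ≈ 28137 hectares

28000 hectares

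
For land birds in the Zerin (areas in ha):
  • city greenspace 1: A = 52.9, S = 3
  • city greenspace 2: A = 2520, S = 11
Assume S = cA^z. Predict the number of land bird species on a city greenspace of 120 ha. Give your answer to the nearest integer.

z = ln(11/3) / ln(2520/52.9) = 1.2993 / 3.8636 = 0.3363
c = 3 / 52.9^0.3363 = 3 / 3.798 = 0.7899
S₃ = 0.7899 × 120^0.3363 = 0.7899 × 5.003 ≈ 3.951

4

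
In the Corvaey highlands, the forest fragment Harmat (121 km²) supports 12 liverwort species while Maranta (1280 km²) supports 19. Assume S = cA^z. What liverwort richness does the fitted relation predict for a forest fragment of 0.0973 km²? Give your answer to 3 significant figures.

2.99

z = ln(19/12) / ln(1280/121) = 0.4595 / 2.3588 = 0.1948
c = 12 / 121^0.1948 = 12 / 2.545 = 4.714
S₃ = 4.714 × 0.0973^0.1948 = 4.714 × 0.6351 ≈ 2.994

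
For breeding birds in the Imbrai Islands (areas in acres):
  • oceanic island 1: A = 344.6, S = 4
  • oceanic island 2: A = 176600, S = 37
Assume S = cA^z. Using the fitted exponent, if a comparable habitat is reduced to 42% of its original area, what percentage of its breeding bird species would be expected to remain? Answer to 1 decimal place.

73.4%

z = ln(37/4) / ln(176600/344.6) = 2.2246 / 6.2393 = 0.3566
S_new/S_old = (A_new/A_old)^z = 0.42^0.3566 = exp(0.3566 × -0.8675) = 0.734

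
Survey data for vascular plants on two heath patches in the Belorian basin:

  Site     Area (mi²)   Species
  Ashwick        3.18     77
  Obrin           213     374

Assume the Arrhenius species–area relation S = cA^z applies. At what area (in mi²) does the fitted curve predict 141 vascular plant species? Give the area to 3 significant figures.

z = ln(374/77) / ln(213/3.18) = 1.5805 / 4.2044 = 0.3759
c = 77 / 3.18^0.3759 = 77 / 1.545 = 49.85
A = (141/49.85)^(1/0.3759) ⇒ ln A = ln(2.829)/0.3759 = 2.7662
A = e^2.7662 ≈ 15.9 mi²

15.9 mi²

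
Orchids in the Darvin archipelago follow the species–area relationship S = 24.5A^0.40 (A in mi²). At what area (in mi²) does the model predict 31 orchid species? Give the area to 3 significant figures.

31 = 24.5 × A^0.4  ⇒  A^0.4 = 31/24.5 = 1.265
ln A = ln(1.265) / 0.4 = 0.2353 / 0.4 = 0.5883
A = e^0.5883 ≈ 1.801 mi²

1.80 mi²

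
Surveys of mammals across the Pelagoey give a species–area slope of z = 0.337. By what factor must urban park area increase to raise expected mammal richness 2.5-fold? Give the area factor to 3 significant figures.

15.2

(A₂/A₁)^0.337 = 2.5, so A₂/A₁ = 2.5^(1/0.337) = 2.5^2.967
ln(A₂/A₁) = ln 2.5 / 0.337 = 0.9163 / 0.337 = 2.7190
A₂/A₁ = e^2.7190 ≈ 15.16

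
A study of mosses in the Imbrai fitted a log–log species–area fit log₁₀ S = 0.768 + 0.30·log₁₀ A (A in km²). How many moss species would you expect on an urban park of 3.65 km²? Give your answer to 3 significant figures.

8.64

S = 5.861 × 3.65^0.3
ln S = ln 5.861 + 0.3 × ln 3.65 = 1.7684 + 0.3 × 1.2947 = 2.1568
S = e^2.1568 ≈ 8.643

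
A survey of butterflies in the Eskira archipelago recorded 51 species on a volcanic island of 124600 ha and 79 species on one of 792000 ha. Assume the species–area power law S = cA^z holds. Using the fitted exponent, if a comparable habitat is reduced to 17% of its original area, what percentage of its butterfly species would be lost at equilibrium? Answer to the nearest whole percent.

z = ln(79/51) / ln(792000/124600) = 0.4376 / 1.8495 = 0.2366
S_new/S_old = (A_new/A_old)^z = 0.17^0.2366 = exp(0.2366 × -1.7720) = 0.6575
Fraction lost = 1 − 0.6575 = 0.3425

34%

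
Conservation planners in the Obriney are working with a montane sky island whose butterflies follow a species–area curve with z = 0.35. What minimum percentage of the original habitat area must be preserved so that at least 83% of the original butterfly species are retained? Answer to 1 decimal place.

58.7%

Need (A_new/A_old)^0.35 = 0.83, so A_new/A_old = 0.83^(1/0.35) = 0.83^2.857
ln(A_new/A_old) = ln 0.83 / 0.35 = -0.1863 / 0.35 = -0.5324
A_new/A_old = e^-0.5324 ≈ 0.5872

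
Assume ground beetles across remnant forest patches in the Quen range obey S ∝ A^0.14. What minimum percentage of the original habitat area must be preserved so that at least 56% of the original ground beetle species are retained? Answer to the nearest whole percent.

2%

Need (A_new/A_old)^0.14 = 0.56, so A_new/A_old = 0.56^(1/0.14) = 0.56^7.143
ln(A_new/A_old) = ln 0.56 / 0.14 = -0.5798 / 0.14 = -4.1416
A_new/A_old = e^-4.1416 ≈ 0.0159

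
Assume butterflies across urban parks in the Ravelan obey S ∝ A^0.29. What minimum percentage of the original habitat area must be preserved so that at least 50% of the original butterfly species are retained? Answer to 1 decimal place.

9.2%

Need (A_new/A_old)^0.29 = 0.5, so A_new/A_old = 0.5^(1/0.29) = 0.5^3.448
ln(A_new/A_old) = ln 0.5 / 0.29 = -0.6931 / 0.29 = -2.3902
A_new/A_old = e^-2.3902 ≈ 0.09161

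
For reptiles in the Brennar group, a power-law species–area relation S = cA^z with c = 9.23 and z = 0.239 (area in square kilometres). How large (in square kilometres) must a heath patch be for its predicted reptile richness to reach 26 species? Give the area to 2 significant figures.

26 = 9.23 × A^0.239  ⇒  A^0.239 = 26/9.23 = 2.817
ln A = ln(2.817) / 0.239 = 1.0356 / 0.239 = 4.3332
A = e^4.3332 ≈ 76.19 square kilometres

76 square kilometres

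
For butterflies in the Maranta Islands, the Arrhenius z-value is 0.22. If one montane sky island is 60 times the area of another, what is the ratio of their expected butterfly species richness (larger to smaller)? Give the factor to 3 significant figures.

2.46

S₂/S₁ = (A₂/A₁)^z = 60^0.22
ln(S₂/S₁) = 0.22 × ln 60 = 0.22 × 4.0943 = 0.9008
S₂/S₁ = e^0.9008 ≈ 2.461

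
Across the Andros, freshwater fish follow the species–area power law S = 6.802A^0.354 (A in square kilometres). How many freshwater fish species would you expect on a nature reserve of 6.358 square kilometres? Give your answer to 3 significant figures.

13.1

S = 6.802 × 6.358^0.354 = 6.802 × 1.925 ≈ 13.09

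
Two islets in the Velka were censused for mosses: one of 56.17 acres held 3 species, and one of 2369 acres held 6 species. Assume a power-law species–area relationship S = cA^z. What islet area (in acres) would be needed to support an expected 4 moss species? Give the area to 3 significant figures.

265 acres

z = ln(6/3) / ln(2369/56.17) = 0.6931 / 3.7418 = 0.1852
c = 3 / 56.17^0.1852 = 3 / 2.109 = 1.422
A = (4/1.422)^(1/0.1852) ⇒ ln A = ln(2.812)/0.1852 = 5.5814
A = e^5.5814 ≈ 265.4 acres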